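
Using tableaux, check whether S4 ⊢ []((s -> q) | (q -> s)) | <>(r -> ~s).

Yes, valid

Tableau for the negation ~([]((s -> q) | (q -> s)) | <>(r -> ~s)):
1. ~([]((s -> q) | (q -> s)) | <>(r -> ~s)), w0
2. ~[]((s -> q) | (q -> s)), w0
3. ~<>(r -> ~s), w0
4. ~(r -> ~s), w0
5. r, w0
6. s, w0
7. ~((s -> q) | (q -> s)), w1
8. ~(s -> q), w1
9. ~(q -> s), w1
10. s, w1
11. ~q, w1
12. q, w1
13. ~s, w1
Accessibility: w0Rw0, w0Rw1, w1Rw1
Branch closes: q and ~q both at w1.
Every branch of the negation's tableau closes; the branch above is one of them.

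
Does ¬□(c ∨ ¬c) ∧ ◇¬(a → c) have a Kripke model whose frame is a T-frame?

Unsatisfiable

1. ¬□(c ∨ ¬c) ∧ ◇¬(a → c), 0
2. ¬□(c ∨ ¬c), 0
3. ◇¬(a → c), 0
4. ¬(c ∨ ¬c), 1
5. ¬c, 1
6. c, 1
Accessibility: 0R0, 0R1, 1R1
Branch closes: c and ¬c both at 1.
All branches of the tableau close; one closing branch shown above.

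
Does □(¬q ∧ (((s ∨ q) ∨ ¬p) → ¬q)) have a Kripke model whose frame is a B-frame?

Satisfiable

1. □(¬q ∧ (((s ∨ q) ∨ ¬p) → ¬q)), 0
2. ¬q ∧ (((s ∨ q) ∨ ¬p) → ¬q), 0
3. ¬q, 0
4. ((s ∨ q) ∨ ¬p) → ¬q, 0
Accessibility: 0R0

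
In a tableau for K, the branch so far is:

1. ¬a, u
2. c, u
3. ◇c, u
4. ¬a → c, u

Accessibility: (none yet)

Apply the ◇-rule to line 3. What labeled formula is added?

a fresh world v with uRv, and c at v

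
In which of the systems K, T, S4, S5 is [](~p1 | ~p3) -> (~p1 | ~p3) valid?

T-tableau for the negation ~([](~p1 | ~p3) -> (~p1 | ~p3)):
1. ~([](~p1 | ~p3) -> (~p1 | ~p3)), 0
2. [](~p1 | ~p3), 0   [~->-rule on 1]
3. ~(~p1 | ~p3), 0   [~->-rule on 1]
4. p1, 0   [~|-rule on 3]
5. p3, 0   [~|-rule on 3]
6. ~p1 | ~p3, 0   [[]-rule on 2 via 0R0]
7. ~p3, 0   [|-rule on 6 (branches; this branch)]
Accessibility: 0R0
Branch closes: p3 and ~p3 both at 0.
Every branch closes (one shown): valid in T, hence also in S4, S5 (every theorem of T is a theorem of S4 and S5).
K-tableau for the negation ~([](~p1 | ~p3) -> (~p1 | ~p3)):
1. ~([](~p1 | ~p3) -> (~p1 | ~p3)), 0
2. [](~p1 | ~p3), 0   [~->-rule on 1]
3. ~(~p1 | ~p3), 0   [~->-rule on 1]
4. p1, 0   [~|-rule on 3]
5. p3, 0   [~|-rule on 3]
Complete open branch: countermodel on a K-frame, so not valid in K.

T, S4, S5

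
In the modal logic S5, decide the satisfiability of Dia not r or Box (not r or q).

1. Dia not r or Box (not r or q), 0
2. Box (not r or q), 0
3. not r or q, 0
4. q, 0
Accessibility: 0R0

Satisfiable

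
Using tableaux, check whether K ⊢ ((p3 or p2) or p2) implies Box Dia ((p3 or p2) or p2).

Tableau for the negation not (((p3 or p2) or p2) implies Box Dia ((p3 or p2) or p2)):
1. not (((p3 or p2) or p2) implies Box Dia ((p3 or p2) or p2)), u
2. (p3 or p2) or p2, u   [neg-implies-rule on 1]
3. not Box Dia ((p3 or p2) or p2), u   [neg-implies-rule on 1]
4. p2, u   [or-rule on 2 (branches; this branch)]
5. not Dia ((p3 or p2) or p2), v   [neg-Box-rule on 3: fresh world v, uRv]
Accessibility: uRv
The negation has an open branch (countermodel exists).

Not valid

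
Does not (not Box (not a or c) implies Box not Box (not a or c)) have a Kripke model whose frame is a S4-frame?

1. not (not Box (not a or c) implies Box not Box (not a or c)), w0
2. not Box (not a or c), w0   [neg-implies-rule on 1]
3. not Box not Box (not a or c), w0   [neg-implies-rule on 1]
4. not (not a or c), w1   [neg-Box-rule on 2: fresh world w1, w0Rw1]
5. a, w1   [neg-or-rule on 4]
6. not c, w1   [neg-or-rule on 4]
7. Box (not a or c), w2   [neg-Box-rule on 3: fresh world w2, w0Rw2]
8. not a or c, w2   [Box-rule on 7 via w2Rw2]
9. c, w2   [or-rule on 8 (branches; this branch)]
Accessibility: w0Rw0, w0Rw1, w0Rw2, w1Rw1, w2Rw2

Satisfiable (open branch found)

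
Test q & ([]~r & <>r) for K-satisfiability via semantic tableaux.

1. q & ([]~r & <>r), 0
2. q, 0   [&-rule on 1]
3. []~r & <>r, 0   [&-rule on 1]
4. []~r, 0   [&-rule on 3]
5. <>r, 0   [&-rule on 3]
6. r, 1   [<>-rule on 5: fresh world 1, 0R1]
7. ~r, 1   [[]-rule on 4 via 0R1]
Accessibility: 0R1
Branch closes: r and ~r both at 1.
(One branch shown.) All branches close.

Unsatisfiable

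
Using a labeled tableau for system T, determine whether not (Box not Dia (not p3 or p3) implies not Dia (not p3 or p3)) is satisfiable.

1. not (Box not Dia (not p3 or p3) implies not Dia (not p3 or p3)), 0
2. Box not Dia (not p3 or p3), 0
3. Dia (not p3 or p3), 0
4. not Dia (not p3 or p3), 0
5. not (not p3 or p3), 0
6. p3, 0
7. not p3, 0
Accessibility: 0R0
Branch closes: p3 and not p3 both at 0.
All branches of the tableau close; one closing branch shown above.

No, unsatisfiable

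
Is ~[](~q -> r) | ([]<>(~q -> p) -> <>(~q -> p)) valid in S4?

Valid in S4

Tableau for the negation ~(~[](~q -> r) | ([]<>(~q -> p) -> <>(~q -> p))):
1. ~(~[](~q -> r) | ([]<>(~q -> p) -> <>(~q -> p))), u
2. [](~q -> r), u   [~|-rule on 1]
3. ~([]<>(~q -> p) -> <>(~q -> p)), u   [~|-rule on 1]
4. []<>(~q -> p), u   [~->-rule on 3]
5. ~<>(~q -> p), u   [~->-rule on 3]
6. ~q -> r, u   [[]-rule on 2 via uRu]
7. <>(~q -> p), u   [[]-rule on 4 via uRu]
8. ~(~q -> p), u   [~<>-rule on 5 via uRu]
9. ~q, u   [~->-rule on 8]
10. ~p, u   [~->-rule on 8]
11. r, u   [->-rule on 6 (branches; this branch)]
12. ~q -> p, v   [<>-rule on 7: fresh world v, uRv]
13. ~q -> r, v   [[]-rule on 2 via uRv]
14. <>(~q -> p), v   [[]-rule on 4 via uRv]
15. ~(~q -> p), v   [~<>-rule on 5 via uRv]
16. ~q, v   [~->-rule on 15]
17. ~p, v   [~->-rule on 15]
18. p, v   [->-rule on 12 (branches; this branch)]
Accessibility: uRu, uRv, vRv
Branch closes: p and ~p both at v.
Every branch of the negation's tableau closes; the branch above is one of them.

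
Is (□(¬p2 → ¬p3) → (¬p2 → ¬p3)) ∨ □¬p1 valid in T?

Tableau for the negation ¬((□(¬p2 → ¬p3) → (¬p2 → ¬p3)) ∨ □¬p1):
1. ¬((□(¬p2 → ¬p3) → (¬p2 → ¬p3)) ∨ □¬p1), w0
2. ¬(□(¬p2 → ¬p3) → (¬p2 → ¬p3)), w0
3. ¬□¬p1, w0
4. □(¬p2 → ¬p3), w0
5. ¬(¬p2 → ¬p3), w0
6. ¬p2, w0
7. p3, w0
8. ¬p2 → ¬p3, w0
9. ¬p3, w0
Accessibility: w0Rw0
Branch closes: p3 and ¬p3 both at w0.
Every branch of the negation's tableau closes; the branch above is one of them.

Valid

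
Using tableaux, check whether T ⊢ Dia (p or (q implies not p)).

Tableau for the negation not Dia (p or (q implies not p)):
1. not Dia (p or (q implies not p)), w0
2. not (p or (q implies not p)), w0
3. not p, w0
4. not (q implies not p), w0
5. q, w0
6. p, w0
Accessibility: w0Rw0
Branch closes: p and not p both at w0.
Every branch of the negation's tableau closes; the branch above is one of them.

Valid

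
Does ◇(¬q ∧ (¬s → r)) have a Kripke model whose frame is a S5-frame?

1. ◇(¬q ∧ (¬s → r)), u
2. ¬q ∧ (¬s → r), v   [◇-rule on 1: fresh world v, uRv]
3. ¬q, v   [∧-rule on 2]
4. ¬s → r, v   [∧-rule on 2]
5. r, v   [→-rule on 4 (branches; this branch)]
Accessibility: uRu, uRv, vRu, vRv

Satisfiable (open branch found)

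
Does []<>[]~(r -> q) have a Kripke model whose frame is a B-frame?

1. []<>[]~(r -> q), u
2. <>[]~(r -> q), u
3. []~(r -> q), v
4. <>[]~(r -> q), v
5. ~(r -> q), u
6. r, u
7. ~q, u
8. ~(r -> q), v
9. r, v
10. ~q, v
11. []~(r -> q), w
12. ~(r -> q), w
13. r, w
14. ~q, w
Accessibility: uRu, uRv, vRu, vRv, vRw, wRv, wRw

Satisfiable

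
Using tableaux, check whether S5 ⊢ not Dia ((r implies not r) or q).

Tableau for the negation Dia ((r implies not r) or q):
1. Dia ((r implies not r) or q), u
2. (r implies not r) or q, v
3. q, v
Accessibility: uRu, uRv, vRu, vRv
The negation has an open branch (countermodel exists).

Not valid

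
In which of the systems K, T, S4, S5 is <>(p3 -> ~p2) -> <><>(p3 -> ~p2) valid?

K-tableau for the negation ~(<>(p3 -> ~p2) -> <><>(p3 -> ~p2)):
1. ~(<>(p3 -> ~p2) -> <><>(p3 -> ~p2)), 0
2. <>(p3 -> ~p2), 0
3. ~<><>(p3 -> ~p2), 0
4. p3 -> ~p2, 1
5. ~<>(p3 -> ~p2), 1
6. ~p2, 1
Accessibility: 0R1
Complete open branch: countermodel on a K-frame, so not valid in K.
T-tableau for the negation ~(<>(p3 -> ~p2) -> <><>(p3 -> ~p2)):
1. ~(<>(p3 -> ~p2) -> <><>(p3 -> ~p2)), 0
2. <>(p3 -> ~p2), 0
3. ~<><>(p3 -> ~p2), 0
4. ~<>(p3 -> ~p2), 0
5. ~(p3 -> ~p2), 0
6. p3, 0
7. p2, 0
8. p3 -> ~p2, 1
9. ~<>(p3 -> ~p2), 1
10. ~(p3 -> ~p2), 1
11. p3, 1
12. p2, 1
13. ~p2, 1
Accessibility: 0R0, 0R1, 1R1
Branch closes: p2 and ~p2 both at 1.
Every branch closes (one shown): valid in T, hence also in S4, S5 (every theorem of T is a theorem of S4 and S5).

T, S4, S5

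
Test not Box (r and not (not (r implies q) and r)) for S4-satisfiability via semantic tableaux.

1. not Box (r and not (not (r implies q) and r)), w0
2. not (r and not (not (r implies q) and r)), w1
3. not (r implies q) and r, w1
4. not (r implies q), w1
5. r, w1
6. not q, w1
Accessibility: w0Rw0, w0Rw1, w1Rw1

Yes, satisfiable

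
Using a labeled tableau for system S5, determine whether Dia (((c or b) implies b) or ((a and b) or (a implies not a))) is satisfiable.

Satisfiable

1. Dia (((c or b) implies b) or ((a and b) or (a implies not a))), w0
2. ((c or b) implies b) or ((a and b) or (a implies not a)), w1
3. (a and b) or (a implies not a), w1
4. a implies not a, w1
5. not a, w1
Accessibility: w0Rw0, w0Rw1, w1Rw0, w1Rw1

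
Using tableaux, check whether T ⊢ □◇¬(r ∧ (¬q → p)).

No, not valid

Tableau for the negation ¬□◇¬(r ∧ (¬q → p)):
1. ¬□◇¬(r ∧ (¬q → p)), 0
2. ¬◇¬(r ∧ (¬q → p)), 1
3. r ∧ (¬q → p), 1
4. r, 1
5. ¬q → p, 1
6. p, 1
Accessibility: 0R0, 0R1, 1R1
The negation has an open branch (countermodel exists).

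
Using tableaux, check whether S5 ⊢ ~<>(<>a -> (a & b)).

Invalid (countermodel exists)

Tableau for the negation <>(<>a -> (a & b)):
1. <>(<>a -> (a & b)), w0
2. <>a -> (a & b), w1   [<>-rule on 1: fresh world w1, w0Rw1]
3. a & b, w1   [->-rule on 2 (branches; this branch)]
4. a, w1   [&-rule on 3]
5. b, w1   [&-rule on 3]
Accessibility: w0Rw0, w0Rw1, w1Rw0, w1Rw1
The negation has an open branch (countermodel exists).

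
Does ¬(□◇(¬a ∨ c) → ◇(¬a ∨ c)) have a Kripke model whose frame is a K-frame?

1. ¬(□◇(¬a ∨ c) → ◇(¬a ∨ c)), w0
2. □◇(¬a ∨ c), w0
3. ¬◇(¬a ∨ c), w0

Satisfiable (open branch found)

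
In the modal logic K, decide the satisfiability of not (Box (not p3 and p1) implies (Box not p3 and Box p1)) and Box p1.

Unsatisfiable

1. not (Box (not p3 and p1) implies (Box not p3 and Box p1)) and Box p1, w0
2. not (Box (not p3 and p1) implies (Box not p3 and Box p1)), w0
3. Box p1, w0
4. Box (not p3 and p1), w0
5. not (Box not p3 and Box p1), w0
6. not Box not p3, w0
7. p3, w1
8. p1, w1
9. not p3 and p1, w1
10. not p3, w1
Accessibility: w0Rw1
Branch closes: p3 and not p3 both at w1.
Every branch closes; the branch above is one of them.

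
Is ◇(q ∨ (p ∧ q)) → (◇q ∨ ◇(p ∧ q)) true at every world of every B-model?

Yes, valid

Tableau for the negation ¬(◇(q ∨ (p ∧ q)) → (◇q ∨ ◇(p ∧ q))):
1. ¬(◇(q ∨ (p ∧ q)) → (◇q ∨ ◇(p ∧ q))), w0
2. ◇(q ∨ (p ∧ q)), w0   [¬→-rule on 1]
3. ¬(◇q ∨ ◇(p ∧ q)), w0   [¬→-rule on 1]
4. ¬◇q, w0   [¬∨-rule on 3]
5. ¬◇(p ∧ q), w0   [¬∨-rule on 3]
6. ¬q, w0   [¬◇-rule on 4 via w0Rw0]
7. ¬(p ∧ q), w0   [¬◇-rule on 5 via w0Rw0]
8. q ∨ (p ∧ q), w1   [◇-rule on 2: fresh world w1, w0Rw1]
9. ¬q, w1   [¬◇-rule on 4 via w0Rw1]
10. ¬(p ∧ q), w1   [¬◇-rule on 5 via w0Rw1]
11. p ∧ q, w1   [∨-rule on 8 (branches; this branch)]
12. p, w1   [∧-rule on 11]
13. q, w1   [∧-rule on 11]
Accessibility: w0Rw0, w0Rw1, w1Rw0, w1Rw1
Branch closes: q and ¬q both at w1.
All branches of the negation close; one closing branch shown above.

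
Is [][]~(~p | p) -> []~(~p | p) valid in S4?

Valid

Tableau for the negation ~([][]~(~p | p) -> []~(~p | p)):
1. ~([][]~(~p | p) -> []~(~p | p)), 0
2. [][]~(~p | p), 0
3. ~[]~(~p | p), 0
4. []~(~p | p), 0
5. ~(~p | p), 0
6. p, 0
7. ~p, 0
Accessibility: 0R0
Branch closes: p and ~p both at 0.
All branches of the negation close; one closing branch shown above.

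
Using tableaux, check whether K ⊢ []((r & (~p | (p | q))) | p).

Tableau for the negation ~[]((r & (~p | (p | q))) | p):
1. ~[]((r & (~p | (p | q))) | p), w0
2. ~((r & (~p | (p | q))) | p), w1   [~[]-rule on 1: fresh world w1, w0Rw1]
3. ~(r & (~p | (p | q))), w1   [~|-rule on 2]
4. ~p, w1   [~|-rule on 2]
5. ~r, w1   [~&-rule on 3 (branches; this branch)]
Accessibility: w0Rw1
The negation has an open branch (countermodel exists).

Invalid (countermodel exists)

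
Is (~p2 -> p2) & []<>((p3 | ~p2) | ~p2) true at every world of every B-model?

Not valid

Tableau for the negation ~((~p2 -> p2) & []<>((p3 | ~p2) | ~p2)):
1. ~((~p2 -> p2) & []<>((p3 | ~p2) | ~p2)), u
2. ~[]<>((p3 | ~p2) | ~p2), u   [~&-rule on 1 (branches; this branch)]
3. ~<>((p3 | ~p2) | ~p2), v   [~[]-rule on 2: fresh world v, uRv]
4. ~((p3 | ~p2) | ~p2), u   [~<>-rule on 3 via vRu]
5. ~(p3 | ~p2), u   [~|-rule on 4]
6. p2, u   [~|-rule on 4]
7. ~p3, u   [~|-rule on 5]
8. ~((p3 | ~p2) | ~p2), v   [~<>-rule on 3 via vRv]
9. ~(p3 | ~p2), v   [~|-rule on 8]
10. p2, v   [~|-rule on 8]
11. ~p3, v   [~|-rule on 9]
Accessibility: uRu, uRv, vRu, vRv
The negation has an open branch (countermodel exists).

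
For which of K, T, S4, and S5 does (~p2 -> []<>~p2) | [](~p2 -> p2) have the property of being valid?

S4-tableau for the negation ~((~p2 -> []<>~p2) | [](~p2 -> p2)):
1. ~((~p2 -> []<>~p2) | [](~p2 -> p2)), 0
2. ~(~p2 -> []<>~p2), 0
3. ~[](~p2 -> p2), 0
4. ~p2, 0
5. ~[]<>~p2, 0
6. ~(~p2 -> p2), 1
7. ~p2, 1
8. ~<>~p2, 2
9. p2, 2
Accessibility: 0R0, 0R1, 0R2, 1R1, 2R2
Complete open branch: countermodel on an S4-frame, so not valid in S4, nor in K, T (the same frame is also a K-frame and a T-frame).
S5-tableau for the negation ~((~p2 -> []<>~p2) | [](~p2 -> p2)):
1. ~((~p2 -> []<>~p2) | [](~p2 -> p2)), 0
2. ~(~p2 -> []<>~p2), 0
3. ~[](~p2 -> p2), 0
4. ~p2, 0
5. ~[]<>~p2, 0
6. ~(~p2 -> p2), 1
7. ~p2, 1
8. ~<>~p2, 2
9. p2, 0
Accessibility: 0R0, 0R1, 0R2, 1R0, 1R1, 1R2, 2R0, 2R1, 2R2
Branch closes: p2 and ~p2 both at 0.
Every branch closes (one shown): valid in S5.

S5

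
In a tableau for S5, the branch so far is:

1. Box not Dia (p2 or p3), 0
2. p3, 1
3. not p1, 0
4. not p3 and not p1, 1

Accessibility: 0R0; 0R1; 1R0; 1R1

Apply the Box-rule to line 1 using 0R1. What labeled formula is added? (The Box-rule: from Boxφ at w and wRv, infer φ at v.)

not Dia (p2 or p3), 1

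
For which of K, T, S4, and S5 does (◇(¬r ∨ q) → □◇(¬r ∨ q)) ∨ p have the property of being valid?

S4-tableau for the negation ¬((◇(¬r ∨ q) → □◇(¬r ∨ q)) ∨ p):
1. ¬((◇(¬r ∨ q) → □◇(¬r ∨ q)) ∨ p), w0
2. ¬(◇(¬r ∨ q) → □◇(¬r ∨ q)), w0
3. ¬p, w0
4. ◇(¬r ∨ q), w0
5. ¬□◇(¬r ∨ q), w0
6. ¬r ∨ q, w1
7. q, w1
8. ¬◇(¬r ∨ q), w2
9. ¬(¬r ∨ q), w2
10. r, w2
11. ¬q, w2
Accessibility: w0Rw0, w0Rw1, w0Rw2, w1Rw1, w2Rw2
Complete open branch: countermodel on an S4-frame, so not valid in S4, nor in K, T (the same frame is also a K-frame and a T-frame).
S5-tableau for the negation ¬((◇(¬r ∨ q) → □◇(¬r ∨ q)) ∨ p):
1. ¬((◇(¬r ∨ q) → □◇(¬r ∨ q)) ∨ p), w0
2. ¬(◇(¬r ∨ q) → □◇(¬r ∨ q)), w0
3. ¬p, w0
4. ◇(¬r ∨ q), w0
5. ¬□◇(¬r ∨ q), w0
6. ¬r ∨ q, w1
7. q, w1
8. ¬◇(¬r ∨ q), w2
9. ¬(¬r ∨ q), w0
10. r, w0
11. ¬q, w0
12. ¬(¬r ∨ q), w1
13. r, w1
14. ¬q, w1
Accessibility: w0Rw0, w0Rw1, w0Rw2, w1Rw0, w1Rw1, w1Rw2, w2Rw0, w2Rw1, w2Rw2
Branch closes: q and ¬q both at w1.
Every branch closes (one shown): valid in S5.

S5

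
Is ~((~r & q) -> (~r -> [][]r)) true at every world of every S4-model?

No, not valid

Tableau for the negation (~r & q) -> (~r -> [][]r):
1. (~r & q) -> (~r -> [][]r), 0
2. ~r -> [][]r, 0   [->-rule on 1 (branches; this branch)]
3. [][]r, 0   [->-rule on 2 (branches; this branch)]
4. []r, 0   [[]-rule on 3 via 0R0]
5. r, 0   [[]-rule on 4 via 0R0]
Accessibility: 0R0
The negation has an open branch (countermodel exists).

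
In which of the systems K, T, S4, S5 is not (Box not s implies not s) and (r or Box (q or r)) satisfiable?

K

T-tableau for the formula:
1. not (Box not s implies not s) and (r or Box (q or r)), 0
2. not (Box not s implies not s), 0
3. r or Box (q or r), 0
4. Box not s, 0
5. s, 0
6. not s, 0
Accessibility: 0R0
Branch closes: s and not s both at 0.
Every branch closes (one shown): unsatisfiable in T, hence also in S4, S5 (every S4/S5-frame is a T-frame).
K-tableau for the formula:
1. not (Box not s implies not s) and (r or Box (q or r)), 0
2. not (Box not s implies not s), 0
3. r or Box (q or r), 0
4. Box not s, 0
5. s, 0
6. Box (q or r), 0
Complete open branch: satisfiable in K.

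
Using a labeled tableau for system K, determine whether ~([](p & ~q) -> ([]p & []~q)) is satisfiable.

1. ~([](p & ~q) -> ([]p & []~q)), 0
2. [](p & ~q), 0   [~->-rule on 1]
3. ~([]p & []~q), 0   [~->-rule on 1]
4. ~[]~q, 0   [~&-rule on 3 (branches; this branch)]
5. q, 1   [~[]-rule on 4: fresh world 1, 0R1]
6. p & ~q, 1   [[]-rule on 2 via 0R1]
7. p, 1   [&-rule on 6]
8. ~q, 1   [&-rule on 6]
Accessibility: 0R1
Branch closes: q and ~q both at 1.
(One branch shown.) All branches close.

Unsatisfiable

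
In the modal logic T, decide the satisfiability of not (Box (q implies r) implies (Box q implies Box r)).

Unsatisfiable (every branch closes)

1. not (Box (q implies r) implies (Box q implies Box r)), w0
2. Box (q implies r), w0
3. not (Box q implies Box r), w0
4. Box q, w0
5. not Box r, w0
6. q implies r, w0
7. q, w0
8. r, w0
9. not r, w1
10. q implies r, w1
11. q, w1
12. r, w1
Accessibility: w0Rw0, w0Rw1, w1Rw1
Branch closes: r and not r both at w1.
Every branch closes; the branch above is one of them.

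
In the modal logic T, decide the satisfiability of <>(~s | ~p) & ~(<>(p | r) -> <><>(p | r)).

1. <>(~s | ~p) & ~(<>(p | r) -> <><>(p | r)), u
2. <>(~s | ~p), u   [&-rule on 1]
3. ~(<>(p | r) -> <><>(p | r)), u   [&-rule on 1]
4. <>(p | r), u   [~->-rule on 3]
5. ~<><>(p | r), u   [~->-rule on 3]
6. ~<>(p | r), u   [~<>-rule on 5 via uRu]
7. ~(p | r), u   [~<>-rule on 6 via uRu]
8. ~p, u   [~|-rule on 7]
9. ~r, u   [~|-rule on 7]
10. ~s | ~p, v   [<>-rule on 2: fresh world v, uRv]
11. ~<>(p | r), v   [~<>-rule on 5 via uRv]
12. ~(p | r), v   [~<>-rule on 6 via uRv]
13. ~p, v   [~|-rule on 12]
14. ~r, v   [~|-rule on 12]
15. p | r, w   [<>-rule on 4: fresh world w, uRw]
16. ~<>(p | r), w   [~<>-rule on 5 via uRw]
17. ~(p | r), w   [~<>-rule on 6 via uRw]
18. ~p, w   [~|-rule on 17]
19. ~r, w   [~|-rule on 17]
20. r, w   [|-rule on 15 (branches; this branch)]
Accessibility: uRu, uRv, uRw, vRv, wRw
Branch closes: r and ~r both at w.
Every branch closes; the branch above is one of them.

Unsatisfiable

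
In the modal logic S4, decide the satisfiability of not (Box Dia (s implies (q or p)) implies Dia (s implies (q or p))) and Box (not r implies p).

1. not (Box Dia (s implies (q or p)) implies Dia (s implies (q or p))) and Box (not r implies p), u
2. not (Box Dia (s implies (q or p)) implies Dia (s implies (q or p))), u   [and-rule on 1]
3. Box (not r implies p), u   [and-rule on 1]
4. Box Dia (s implies (q or p)), u   [neg-implies-rule on 2]
5. not Dia (s implies (q or p)), u   [neg-implies-rule on 2]
6. not r implies p, u   [Box-rule on 3 via uRu]
7. Dia (s implies (q or p)), u   [Box-rule on 4 via uRu]
8. not (s implies (q or p)), u   [neg-Dia-rule on 5 via uRu]
9. s, u   [neg-implies-rule on 8]
10. not (q or p), u   [neg-implies-rule on 8]
11. not q, u   [neg-or-rule on 10]
12. not p, u   [neg-or-rule on 10]
13. r, u   [implies-rule on 6 (branches; this branch)]
14. s implies (q or p), v   [Dia-rule on 7: fresh world v, uRv]
15. not r implies p, v   [Box-rule on 3 via uRv]
16. Dia (s implies (q or p)), v   [Box-rule on 4 via uRv]
17. not (s implies (q or p)), v   [neg-Dia-rule on 5 via uRv]
18. s, v   [neg-implies-rule on 17]
19. not (q or p), v   [neg-implies-rule on 17]
20. not q, v   [neg-or-rule on 19]
21. not p, v   [neg-or-rule on 19]
22. q or p, v   [implies-rule on 14 (branches; this branch)]
23. r, v   [implies-rule on 15 (branches; this branch)]
24. p, v   [or-rule on 22 (branches; this branch)]
Accessibility: uRu, uRv, vRv
Branch closes: p and not p both at v.
Every branch closes; the branch above is one of them.

Unsatisfiable (every branch closes)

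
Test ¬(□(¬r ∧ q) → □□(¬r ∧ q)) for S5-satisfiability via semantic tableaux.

1. ¬(□(¬r ∧ q) → □□(¬r ∧ q)), w0
2. □(¬r ∧ q), w0
3. ¬□□(¬r ∧ q), w0
4. ¬r ∧ q, w0
5. ¬r, w0
6. q, w0
7. ¬□(¬r ∧ q), w1
8. ¬r ∧ q, w1
9. ¬r, w1
10. q, w1
11. ¬(¬r ∧ q), w2
12. ¬r ∧ q, w2
13. ¬r, w2
14. q, w2
15. ¬q, w2
Accessibility: w0Rw0, w0Rw1, w0Rw2, w1Rw0, w1Rw1, w1Rw2, w2Rw0, w2Rw1, w2Rw2
Branch closes: q and ¬q both at w2.
(One branch shown.) All branches close.

No, unsatisfiable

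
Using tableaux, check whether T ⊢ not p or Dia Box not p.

Not valid

Tableau for the negation not (not p or Dia Box not p):
1. not (not p or Dia Box not p), w0
2. p, w0
3. not Dia Box not p, w0
4. not Box not p, w0
5. p, w1
6. not Box not p, w1
7. p, w2
Accessibility: w0Rw0, w0Rw1, w1Rw1, w1Rw2, w2Rw2
The negation has an open branch (countermodel exists).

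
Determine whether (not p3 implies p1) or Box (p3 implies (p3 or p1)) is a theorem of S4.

Yes, valid

Tableau for the negation not ((not p3 implies p1) or Box (p3 implies (p3 or p1))):
1. not ((not p3 implies p1) or Box (p3 implies (p3 or p1))), 0
2. not (not p3 implies p1), 0   [neg-or-rule on 1]
3. not Box (p3 implies (p3 or p1)), 0   [neg-or-rule on 1]
4. not p3, 0   [neg-implies-rule on 2]
5. not p1, 0   [neg-implies-rule on 2]
6. not (p3 implies (p3 or p1)), 1   [neg-Box-rule on 3: fresh world 1, 0R1]
7. p3, 1   [neg-implies-rule on 6]
8. not (p3 or p1), 1   [neg-implies-rule on 6]
9. not p3, 1   [neg-or-rule on 8]
10. not p1, 1   [neg-or-rule on 8]
Accessibility: 0R0, 0R1, 1R1
Branch closes: p3 and not p3 both at 1.
Every branch of the negation's tableau closes; the branch above is one of them.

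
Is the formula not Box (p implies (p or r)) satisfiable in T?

Unsatisfiable (every branch closes)

1. not Box (p implies (p or r)), w0
2. not (p implies (p or r)), w1
3. p, w1
4. not (p or r), w1
5. not p, w1
6. not r, w1
Accessibility: w0Rw0, w0Rw1, w1Rw1
Branch closes: p and not p both at w1.
Every branch closes; the branch above is one of them.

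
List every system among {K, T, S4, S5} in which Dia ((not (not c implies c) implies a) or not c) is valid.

T-tableau for the negation not Dia ((not (not c implies c) implies a) or not c):
1. not Dia ((not (not c implies c) implies a) or not c), w0
2. not ((not (not c implies c) implies a) or not c), w0   [neg-Dia-rule on 1 via w0Rw0]
3. not (not (not c implies c) implies a), w0   [neg-or-rule on 2]
4. c, w0   [neg-or-rule on 2]
5. not (not c implies c), w0   [neg-implies-rule on 3]
6. not a, w0   [neg-implies-rule on 3]
7. not c, w0   [neg-implies-rule on 5]
Accessibility: w0Rw0
Branch closes: c and not c both at w0.
Every branch closes (one shown): valid in T, hence also in S4, S5 (every theorem of T is a theorem of S4 and S5).
K-tableau for the negation not Dia ((not (not c implies c) implies a) or not c):
1. not Dia ((not (not c implies c) implies a) or not c), w0
Complete open branch: countermodel on a K-frame, so not valid in K.

T, S4, S5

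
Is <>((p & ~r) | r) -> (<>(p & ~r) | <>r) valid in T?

Valid

Tableau for the negation ~(<>((p & ~r) | r) -> (<>(p & ~r) | <>r)):
1. ~(<>((p & ~r) | r) -> (<>(p & ~r) | <>r)), 0
2. <>((p & ~r) | r), 0   [~->-rule on 1]
3. ~(<>(p & ~r) | <>r), 0   [~->-rule on 1]
4. ~<>(p & ~r), 0   [~|-rule on 3]
5. ~<>r, 0   [~|-rule on 3]
6. ~(p & ~r), 0   [~<>-rule on 4 via 0R0]
7. ~r, 0   [~<>-rule on 5 via 0R0]
8. ~p, 0   [~&-rule on 6 (branches; this branch)]
9. (p & ~r) | r, 1   [<>-rule on 2: fresh world 1, 0R1]
10. ~(p & ~r), 1   [~<>-rule on 4 via 0R1]
11. ~r, 1   [~<>-rule on 5 via 0R1]
12. p & ~r, 1   [|-rule on 9 (branches; this branch)]
13. p, 1   [&-rule on 12]
14. r, 1   [~&-rule on 10 (branches; this branch)]
Accessibility: 0R0, 0R1, 1R1
Branch closes: r and ~r both at 1.
Every branch of the negation's tableau closes; the branch above is one of them.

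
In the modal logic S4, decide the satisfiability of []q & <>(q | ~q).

1. []q & <>(q | ~q), u
2. []q, u
3. <>(q | ~q), u
4. q, u
5. q | ~q, v
6. q, v
Accessibility: uRu, uRv, vRv

Satisfiable (open branch found)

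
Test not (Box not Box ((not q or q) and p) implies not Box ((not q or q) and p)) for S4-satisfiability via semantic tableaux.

1. not (Box not Box ((not q or q) and p) implies not Box ((not q or q) and p)), w0
2. Box not Box ((not q or q) and p), w0
3. Box ((not q or q) and p), w0
4. not Box ((not q or q) and p), w0
5. (not q or q) and p, w0
6. not q or q, w0
7. p, w0
8. q, w0
9. not ((not q or q) and p), w1
10. not Box ((not q or q) and p), w1
11. (not q or q) and p, w1
12. not q or q, w1
13. p, w1
14. not (not q or q), w1
15. q, w1
16. not q, w1
Accessibility: w0Rw0, w0Rw1, w1Rw1
Branch closes: q and not q both at w1.
All branches of the tableau close; one closing branch shown above.

Unsatisfiable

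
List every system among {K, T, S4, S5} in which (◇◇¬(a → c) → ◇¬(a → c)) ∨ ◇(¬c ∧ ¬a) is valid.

T-tableau for the negation ¬((◇◇¬(a → c) → ◇¬(a → c)) ∨ ◇(¬c ∧ ¬a)):
1. ¬((◇◇¬(a → c) → ◇¬(a → c)) ∨ ◇(¬c ∧ ¬a)), 0
2. ¬(◇◇¬(a → c) → ◇¬(a → c)), 0
3. ¬◇(¬c ∧ ¬a), 0
4. ◇◇¬(a → c), 0
5. ¬◇¬(a → c), 0
6. ¬(¬c ∧ ¬a), 0
7. a → c, 0
8. a, 0
9. c, 0
10. ◇¬(a → c), 1
11. ¬(¬c ∧ ¬a), 1
12. a → c, 1
13. a, 1
14. c, 1
15. ¬(a → c), 2
16. a, 2
17. ¬c, 2
Accessibility: 0R0, 0R1, 1R1, 1R2, 2R2
Complete open branch: countermodel on a T-frame, so not valid in T, nor in K (the same frame is also a K-frame).
S4-tableau for the negation ¬((◇◇¬(a → c) → ◇¬(a → c)) ∨ ◇(¬c ∧ ¬a)):
1. ¬((◇◇¬(a → c) → ◇¬(a → c)) ∨ ◇(¬c ∧ ¬a)), 0
2. ¬(◇◇¬(a → c) → ◇¬(a → c)), 0
3. ¬◇(¬c ∧ ¬a), 0
4. ◇◇¬(a → c), 0
5. ¬◇¬(a → c), 0
6. ¬(¬c ∧ ¬a), 0
7. a → c, 0
8. a, 0
9. c, 0
10. ◇¬(a → c), 1
11. ¬(¬c ∧ ¬a), 1
12. a → c, 1
13. a, 1
14. c, 1
15. ¬(a → c), 2
16. a, 2
17. ¬c, 2
18. ¬(¬c ∧ ¬a), 2
19. a → c, 2
20. c, 2
Accessibility: 0R0, 0R1, 0R2, 1R1, 1R2, 2R2
Branch closes: c and ¬c both at 2.
Every branch closes (one shown): valid in S4, hence also in S5 (every theorem of S4 is a theorem of S5).

S4, S5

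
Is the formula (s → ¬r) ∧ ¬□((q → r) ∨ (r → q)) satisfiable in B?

Unsatisfiable

1. (s → ¬r) ∧ ¬□((q → r) ∨ (r → q)), w0
2. s → ¬r, w0   [∧-rule on 1]
3. ¬□((q → r) ∨ (r → q)), w0   [∧-rule on 1]
4. ¬r, w0   [→-rule on 2 (branches; this branch)]
5. ¬((q → r) ∨ (r → q)), w1   [¬□-rule on 3: fresh world w1, w0Rw1]
6. ¬(q → r), w1   [¬∨-rule on 5]
7. ¬(r → q), w1   [¬∨-rule on 5]
8. q, w1   [¬→-rule on 6]
9. ¬r, w1   [¬→-rule on 6]
10. r, w1   [¬→-rule on 7]
11. ¬q, w1   [¬→-rule on 7]
Accessibility: w0Rw0, w0Rw1, w1Rw0, w1Rw1
Branch closes: r and ¬r both at w1.
(One branch shown.) All branches close.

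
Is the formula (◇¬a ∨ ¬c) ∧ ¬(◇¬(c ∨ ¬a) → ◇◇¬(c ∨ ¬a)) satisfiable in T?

Unsatisfiable (every branch closes)

1. (◇¬a ∨ ¬c) ∧ ¬(◇¬(c ∨ ¬a) → ◇◇¬(c ∨ ¬a)), u
2. ◇¬a ∨ ¬c, u
3. ¬(◇¬(c ∨ ¬a) → ◇◇¬(c ∨ ¬a)), u
4. ◇¬(c ∨ ¬a), u
5. ¬◇◇¬(c ∨ ¬a), u
6. ¬◇¬(c ∨ ¬a), u
7. c ∨ ¬a, u
8. ¬c, u
9. ¬a, u
10. ¬(c ∨ ¬a), v
11. ¬c, v
12. a, v
13. ¬◇¬(c ∨ ¬a), v
14. c ∨ ¬a, v
15. ¬a, v
Accessibility: uRu, uRv, vRv
Branch closes: a and ¬a both at v.
All branches of the tableau close; one closing branch shown above.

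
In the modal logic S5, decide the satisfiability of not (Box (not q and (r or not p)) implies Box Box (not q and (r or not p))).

1. not (Box (not q and (r or not p)) implies Box Box (not q and (r or not p))), 0
2. Box (not q and (r or not p)), 0   [neg-implies-rule on 1]
3. not Box Box (not q and (r or not p)), 0   [neg-implies-rule on 1]
4. not q and (r or not p), 0   [Box-rule on 2 via 0R0]
5. not q, 0   [and-rule on 4]
6. r or not p, 0   [and-rule on 4]
7. not p, 0   [or-rule on 6 (branches; this branch)]
8. not Box (not q and (r or not p)), 1   [neg-Box-rule on 3: fresh world 1, 0R1]
9. not q and (r or not p), 1   [Box-rule on 2 via 0R1]
10. not q, 1   [and-rule on 9]
11. r or not p, 1   [and-rule on 9]
12. not p, 1   [or-rule on 11 (branches; this branch)]
13. not (not q and (r or not p)), 2   [neg-Box-rule on 8: fresh world 2, 1R2]
14. not q and (r or not p), 2   [Box-rule on 2 via 0R2]
15. not q, 2   [and-rule on 14]
16. r or not p, 2   [and-rule on 14]
17. not (r or not p), 2   [neg-and-rule on 13 (branches; this branch)]
18. not r, 2   [neg-or-rule on 17]
19. p, 2   [neg-or-rule on 17]
20. not p, 2   [or-rule on 16 (branches; this branch)]
Accessibility: 0R0, 0R1, 0R2, 1R0, 1R1, 1R2, 2R0, 2R1, 2R2
Branch closes: p and not p both at 2.
All branches of the tableau close; one closing branch shown above.

Unsatisfiable (every branch closes)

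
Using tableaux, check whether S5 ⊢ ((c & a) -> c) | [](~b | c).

Valid

Tableau for the negation ~(((c & a) -> c) | [](~b | c)):
1. ~(((c & a) -> c) | [](~b | c)), w0
2. ~((c & a) -> c), w0
3. ~[](~b | c), w0
4. c & a, w0
5. ~c, w0
6. c, w0
7. a, w0
Accessibility: w0Rw0
Branch closes: c and ~c both at w0.
All branches of the negation close; one closing branch shown above.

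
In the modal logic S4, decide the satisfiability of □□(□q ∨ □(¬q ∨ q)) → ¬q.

1. □□(□q ∨ □(¬q ∨ q)) → ¬q, 0
2. ¬q, 0
Accessibility: 0R0

Satisfiable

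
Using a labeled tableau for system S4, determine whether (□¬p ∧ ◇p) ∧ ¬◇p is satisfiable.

Unsatisfiable (every branch closes)

1. (□¬p ∧ ◇p) ∧ ¬◇p, w0
2. □¬p ∧ ◇p, w0   [∧-rule on 1]
3. ¬◇p, w0   [∧-rule on 1]
4. □¬p, w0   [∧-rule on 2]
5. ◇p, w0   [∧-rule on 2]
6. ¬p, w0   [¬◇-rule on 3 via w0Rw0]
7. p, w1   [◇-rule on 5: fresh world w1, w0Rw1]
8. ¬p, w1   [¬◇-rule on 3 via w0Rw1]
Accessibility: w0Rw0, w0Rw1, w1Rw1
Branch closes: p and ¬p both at w1.
Every branch closes; the branch above is one of them.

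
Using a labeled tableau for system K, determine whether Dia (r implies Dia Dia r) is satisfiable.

1. Dia (r implies Dia Dia r), 0
2. r implies Dia Dia r, 1
3. Dia Dia r, 1
4. Dia r, 2
5. r, 3
Accessibility: 0R1, 1R2, 2R3

Satisfiable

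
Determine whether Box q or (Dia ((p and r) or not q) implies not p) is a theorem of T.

Tableau for the negation not (Box q or (Dia ((p and r) or not q) implies not p)):
1. not (Box q or (Dia ((p and r) or not q) implies not p)), 0
2. not Box q, 0   [neg-or-rule on 1]
3. not (Dia ((p and r) or not q) implies not p), 0   [neg-or-rule on 1]
4. Dia ((p and r) or not q), 0   [neg-implies-rule on 3]
5. p, 0   [neg-implies-rule on 3]
6. not q, 1   [neg-Box-rule on 2: fresh world 1, 0R1]
7. (p and r) or not q, 2   [Dia-rule on 4: fresh world 2, 0R2]
8. not q, 2   [or-rule on 7 (branches; this branch)]
Accessibility: 0R0, 0R1, 0R2, 1R1, 2R2
The negation has an open branch (countermodel exists).

Invalid (countermodel exists)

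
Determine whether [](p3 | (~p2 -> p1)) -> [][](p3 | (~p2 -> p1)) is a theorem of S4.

Tableau for the negation ~([](p3 | (~p2 -> p1)) -> [][](p3 | (~p2 -> p1))):
1. ~([](p3 | (~p2 -> p1)) -> [][](p3 | (~p2 -> p1))), w0
2. [](p3 | (~p2 -> p1)), w0   [~->-rule on 1]
3. ~[][](p3 | (~p2 -> p1)), w0   [~->-rule on 1]
4. p3 | (~p2 -> p1), w0   [[]-rule on 2 via w0Rw0]
5. ~p2 -> p1, w0   [|-rule on 4 (branches; this branch)]
6. p1, w0   [->-rule on 5 (branches; this branch)]
7. ~[](p3 | (~p2 -> p1)), w1   [~[]-rule on 3: fresh world w1, w0Rw1]
8. p3 | (~p2 -> p1), w1   [[]-rule on 2 via w0Rw1]
9. ~p2 -> p1, w1   [|-rule on 8 (branches; this branch)]
10. p1, w1   [->-rule on 9 (branches; this branch)]
11. ~(p3 | (~p2 -> p1)), w2   [~[]-rule on 7: fresh world w2, w1Rw2]
12. ~p3, w2   [~|-rule on 11]
13. ~(~p2 -> p1), w2   [~|-rule on 11]
14. ~p2, w2   [~->-rule on 13]
15. ~p1, w2   [~->-rule on 13]
16. p3 | (~p2 -> p1), w2   [[]-rule on 2 via w0Rw2]
17. ~p2 -> p1, w2   [|-rule on 16 (branches; this branch)]
18. p1, w2   [->-rule on 17 (branches; this branch)]
Accessibility: w0Rw0, w0Rw1, w0Rw2, w1Rw1, w1Rw2, w2Rw2
Branch closes: p1 and ~p1 both at w2.
Every branch of the negation's tableau closes; the branch above is one of them.

Valid in S4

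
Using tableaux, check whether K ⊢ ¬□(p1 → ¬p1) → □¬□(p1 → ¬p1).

Invalid (countermodel exists)

Tableau for the negation ¬(¬□(p1 → ¬p1) → □¬□(p1 → ¬p1)):
1. ¬(¬□(p1 → ¬p1) → □¬□(p1 → ¬p1)), 0
2. ¬□(p1 → ¬p1), 0
3. ¬□¬□(p1 → ¬p1), 0
4. ¬(p1 → ¬p1), 1
5. p1, 1
6. □(p1 → ¬p1), 2
Accessibility: 0R1, 0R2
The negation has an open branch (countermodel exists).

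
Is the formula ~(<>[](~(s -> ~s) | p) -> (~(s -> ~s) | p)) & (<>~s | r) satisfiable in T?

1. ~(<>[](~(s -> ~s) | p) -> (~(s -> ~s) | p)) & (<>~s | r), u
2. ~(<>[](~(s -> ~s) | p) -> (~(s -> ~s) | p)), u
3. <>~s | r, u
4. <>[](~(s -> ~s) | p), u
5. ~(~(s -> ~s) | p), u
6. s -> ~s, u
7. ~p, u
8. r, u
9. ~s, u
10. [](~(s -> ~s) | p), v
11. ~(s -> ~s) | p, v
12. p, v
Accessibility: uRu, uRv, vRv

Satisfiable (open branch found)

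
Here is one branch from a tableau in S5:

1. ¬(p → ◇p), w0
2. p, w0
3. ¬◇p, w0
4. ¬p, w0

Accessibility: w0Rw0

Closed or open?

Yes, closed

Both p and ¬p appear at w0.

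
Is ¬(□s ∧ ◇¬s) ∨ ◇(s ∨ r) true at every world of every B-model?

Tableau for the negation ¬(¬(□s ∧ ◇¬s) ∨ ◇(s ∨ r)):
1. ¬(¬(□s ∧ ◇¬s) ∨ ◇(s ∨ r)), 0
2. □s ∧ ◇¬s, 0
3. ¬◇(s ∨ r), 0
4. □s, 0
5. ◇¬s, 0
6. ¬(s ∨ r), 0
7. ¬s, 0
8. ¬r, 0
9. s, 0
Accessibility: 0R0
Branch closes: s and ¬s both at 0.
All branches of the negation close; one closing branch shown above.

Valid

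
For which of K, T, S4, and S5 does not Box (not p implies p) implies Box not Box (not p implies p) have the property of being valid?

S4-tableau for the negation not (not Box (not p implies p) implies Box not Box (not p implies p)):
1. not (not Box (not p implies p) implies Box not Box (not p implies p)), u
2. not Box (not p implies p), u
3. not Box not Box (not p implies p), u
4. not (not p implies p), v
5. not p, v
6. Box (not p implies p), w
7. not p implies p, w
8. p, w
Accessibility: uRu, uRv, uRw, vRv, wRw
Complete open branch: countermodel on an S4-frame, so not valid in S4, nor in K, T (the same frame is also a K-frame and a T-frame).
S5-tableau for the negation not (not Box (not p implies p) implies Box not Box (not p implies p)):
1. not (not Box (not p implies p) implies Box not Box (not p implies p)), u
2. not Box (not p implies p), u
3. not Box not Box (not p implies p), u
4. not (not p implies p), v
5. not p, v
6. Box (not p implies p), w
7. not p implies p, u
8. not p implies p, v
9. not p implies p, w
10. p, u
11. p, v
Accessibility: uRu, uRv, uRw, vRu, vRv, vRw, wRu, wRv, wRw
Branch closes: p and not p both at v.
Every branch closes (one shown): valid in S5.

S5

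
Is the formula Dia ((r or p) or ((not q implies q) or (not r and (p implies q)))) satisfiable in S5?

1. Dia ((r or p) or ((not q implies q) or (not r and (p implies q)))), u
2. (r or p) or ((not q implies q) or (not r and (p implies q))), v   [Dia-rule on 1: fresh world v, uRv]
3. (not q implies q) or (not r and (p implies q)), v   [or-rule on 2 (branches; this branch)]
4. not r and (p implies q), v   [or-rule on 3 (branches; this branch)]
5. not r, v   [and-rule on 4]
6. p implies q, v   [and-rule on 4]
7. q, v   [implies-rule on 6 (branches; this branch)]
Accessibility: uRu, uRv, vRu, vRv

Satisfiable (open branch found)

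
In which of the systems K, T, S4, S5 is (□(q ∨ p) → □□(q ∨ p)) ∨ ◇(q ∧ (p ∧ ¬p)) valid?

S4, S5

S4-tableau for the negation ¬((□(q ∨ p) → □□(q ∨ p)) ∨ ◇(q ∧ (p ∧ ¬p))):
1. ¬((□(q ∨ p) → □□(q ∨ p)) ∨ ◇(q ∧ (p ∧ ¬p))), u
2. ¬(□(q ∨ p) → □□(q ∨ p)), u
3. ¬◇(q ∧ (p ∧ ¬p)), u
4. □(q ∨ p), u
5. ¬□□(q ∨ p), u
6. ¬(q ∧ (p ∧ ¬p)), u
7. q ∨ p, u
8. ¬(p ∧ ¬p), u
9. p, u
10. ¬□(q ∨ p), v
11. ¬(q ∧ (p ∧ ¬p)), v
12. q ∨ p, v
13. ¬(p ∧ ¬p), v
14. p, v
15. ¬(q ∨ p), w
16. ¬q, w
17. ¬p, w
18. ¬(q ∧ (p ∧ ¬p)), w
19. q ∨ p, w
20. ¬(p ∧ ¬p), w
21. p, w
Accessibility: uRu, uRv, uRw, vRv, vRw, wRw
Branch closes: p and ¬p both at w.
Every branch closes (one shown): valid in S4, hence also in S5 (every theorem of S4 is a theorem of S5).
T-tableau for the negation ¬((□(q ∨ p) → □□(q ∨ p)) ∨ ◇(q ∧ (p ∧ ¬p))):
1. ¬((□(q ∨ p) → □□(q ∨ p)) ∨ ◇(q ∧ (p ∧ ¬p))), u
2. ¬(□(q ∨ p) → □□(q ∨ p)), u
3. ¬◇(q ∧ (p ∧ ¬p)), u
4. □(q ∨ p), u
5. ¬□□(q ∨ p), u
6. ¬(q ∧ (p ∧ ¬p)), u
7. q ∨ p, u
8. ¬(p ∧ ¬p), u
9. p, u
10. ¬□(q ∨ p), v
11. ¬(q ∧ (p ∧ ¬p)), v
12. q ∨ p, v
13. ¬(p ∧ ¬p), v
14. p, v
15. ¬(q ∨ p), w
16. ¬q, w
17. ¬p, w
Accessibility: uRu, uRv, vRv, vRw, wRw
Complete open branch: countermodel on a T-frame, so not valid in T, nor in K (the same frame is also a K-frame).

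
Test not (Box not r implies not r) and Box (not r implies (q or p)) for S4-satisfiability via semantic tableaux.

Unsatisfiable (every branch closes)

1. not (Box not r implies not r) and Box (not r implies (q or p)), w0
2. not (Box not r implies not r), w0   [and-rule on 1]
3. Box (not r implies (q or p)), w0   [and-rule on 1]
4. Box not r, w0   [neg-implies-rule on 2]
5. r, w0   [neg-implies-rule on 2]
6. not r implies (q or p), w0   [Box-rule on 3 via w0Rw0]
7. not r, w0   [Box-rule on 4 via w0Rw0]
Accessibility: w0Rw0
Branch closes: r and not r both at w0.
All branches of the tableau close; one closing branch shown above.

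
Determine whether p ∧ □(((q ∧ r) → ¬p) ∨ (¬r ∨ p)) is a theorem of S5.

Tableau for the negation ¬(p ∧ □(((q ∧ r) → ¬p) ∨ (¬r ∨ p))):
1. ¬(p ∧ □(((q ∧ r) → ¬p) ∨ (¬r ∨ p))), 0
2. ¬p, 0
Accessibility: 0R0
The negation has an open branch (countermodel exists).

No, not valid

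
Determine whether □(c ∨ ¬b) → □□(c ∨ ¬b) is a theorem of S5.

Tableau for the negation ¬(□(c ∨ ¬b) → □□(c ∨ ¬b)):
1. ¬(□(c ∨ ¬b) → □□(c ∨ ¬b)), 0
2. □(c ∨ ¬b), 0   [¬→-rule on 1]
3. ¬□□(c ∨ ¬b), 0   [¬→-rule on 1]
4. c ∨ ¬b, 0   [□-rule on 2 via 0R0]
5. ¬b, 0   [∨-rule on 4 (branches; this branch)]
6. ¬□(c ∨ ¬b), 1   [¬□-rule on 3: fresh world 1, 0R1]
7. c ∨ ¬b, 1   [□-rule on 2 via 0R1]
8. ¬b, 1   [∨-rule on 7 (branches; this branch)]
9. ¬(c ∨ ¬b), 2   [¬□-rule on 6: fresh world 2, 1R2]
10. ¬c, 2   [¬∨-rule on 9]
11. b, 2   [¬∨-rule on 9]
12. c ∨ ¬b, 2   [□-rule on 2 via 0R2]
13. ¬b, 2   [∨-rule on 12 (branches; this branch)]
Accessibility: 0R0, 0R1, 0R2, 1R0, 1R1, 1R2, 2R0, 2R1, 2R2
Branch closes: b and ¬b both at 2.
Every branch of the negation's tableau closes; the branch above is one of them.

Yes, valid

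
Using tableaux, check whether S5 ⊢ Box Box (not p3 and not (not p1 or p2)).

No, not valid

Tableau for the negation not Box Box (not p3 and not (not p1 or p2)):
1. not Box Box (not p3 and not (not p1 or p2)), 0
2. not Box (not p3 and not (not p1 or p2)), 1
3. not (not p3 and not (not p1 or p2)), 2
4. not p1 or p2, 2
5. p2, 2
Accessibility: 0R0, 0R1, 0R2, 1R0, 1R1, 1R2, 2R0, 2R1, 2R2
The negation has an open branch (countermodel exists).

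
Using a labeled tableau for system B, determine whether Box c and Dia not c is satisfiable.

1. Box c and Dia not c, 0
2. Box c, 0   [and-rule on 1]
3. Dia not c, 0   [and-rule on 1]
4. c, 0   [Box-rule on 2 via 0R0]
5. not c, 1   [Dia-rule on 3: fresh world 1, 0R1]
6. c, 1   [Box-rule on 2 via 0R1]
Accessibility: 0R0, 0R1, 1R0, 1R1
Branch closes: c and not c both at 1.
Every branch closes; the branch above is one of them.

Unsatisfiable (every branch closes)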